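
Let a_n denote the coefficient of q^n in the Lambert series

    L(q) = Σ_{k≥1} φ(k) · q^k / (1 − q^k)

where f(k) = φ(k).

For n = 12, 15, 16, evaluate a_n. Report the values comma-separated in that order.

q^12  k|12↦φ(k): 1:1 2:1 3:2 4:2 6:2 12:4  a_12=12
d|15:{15,5,3,1}  Σφ=8+4+2+1=15
d|16:{1,2,4,8,16}  Σφ=1+1+2+4+8=16

12, 15, 16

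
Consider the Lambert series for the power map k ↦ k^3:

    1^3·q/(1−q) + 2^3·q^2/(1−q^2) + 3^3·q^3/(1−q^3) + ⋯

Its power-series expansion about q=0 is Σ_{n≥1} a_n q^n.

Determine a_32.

[q^32] f(1)=1,f(2)=8,f(4)=64,f(8)=512,f(16)=4096,f(32)=32768 ⇒ 37449

a_32 = 37449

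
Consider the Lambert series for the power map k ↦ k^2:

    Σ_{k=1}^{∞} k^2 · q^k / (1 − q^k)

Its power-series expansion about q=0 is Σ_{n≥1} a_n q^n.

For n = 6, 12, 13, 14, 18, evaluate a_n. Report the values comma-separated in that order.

50, 210, 170, 250, 455

n=6: 1·6 2·3 3·2 6·1  f→[1+4+9+36]=50
q^12  k|12↦f(k): 1:1 2:4 3:9 4:16 6:36 12:144  a_12=210
n=13: 13·1 1·13  f→[169+1]=170
[q^14] f(1)=1,f(2)=4,f(7)=49,f(14)=196 ⇒ 250
q^18  k|18↦f(k): 18:324 9:81 6:36 3:9 2:4 1:1  a_18=455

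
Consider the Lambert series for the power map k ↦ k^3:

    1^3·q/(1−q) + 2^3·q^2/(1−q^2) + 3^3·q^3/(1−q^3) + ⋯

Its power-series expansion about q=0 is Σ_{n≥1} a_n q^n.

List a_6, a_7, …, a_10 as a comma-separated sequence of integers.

[q^6] f(1)=1,f(2)=8,f(3)=27,f(6)=216 ⇒ 252
d|7:{1,7}  Σf=1+343=344
d|8:{1,2,4,8}  Σf=1+8+64+512=585
q^9  k|9↦f(k): 1:1 3:27 9:729  a_9=757
q^10  k|10↦f(k): 1:1 2:8 5:125 10:1000  a_10=1134

252, 344, 585, 757, 1134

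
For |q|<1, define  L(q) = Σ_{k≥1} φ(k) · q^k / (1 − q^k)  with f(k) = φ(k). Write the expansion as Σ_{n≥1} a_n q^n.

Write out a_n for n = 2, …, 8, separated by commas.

q^2  k|2↦φ(k): 2:1 1:1  a_2=2
n=3: 3·1 1·3  φ→[2+1]=3
n=4: 1·4 2·2 4·1  φ→[1+1+2]=4
n=5: 5·1 1·5  φ→[4+1]=5
n=6: 1·6 2·3 3·2 6·1  φ→[1+1+2+2]=6
q^7  k|7↦φ(k): 1:1 7:6  a_7=7
d|8:{1,2,4,8}  Σφ=1+1+2+4=8

2, 3, 4, 5, 6, 7, 8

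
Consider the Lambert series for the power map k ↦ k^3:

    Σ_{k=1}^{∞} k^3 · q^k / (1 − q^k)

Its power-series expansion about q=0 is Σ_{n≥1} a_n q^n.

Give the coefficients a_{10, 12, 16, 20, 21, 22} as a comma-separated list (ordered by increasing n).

[q^10] f(10)=1000,f(5)=125,f(2)=8,f(1)=1 ⇒ 1134
d|12:{12,6,4,3,2,1}  Σf=1728+216+64+27+8+1=2044
n=16: 1·16 2·8 4·4 8·2 16·1  f→[1+8+64+512+4096]=4681
d|20:{20,10,5,4,2,1}  Σf=8000+1000+125+64+8+1=9198
d|21:{21,7,3,1}  Σf=9261+343+27+1=9632
[q^22] f(22)=10648,f(11)=1331,f(2)=8,f(1)=1 ⇒ 11988

1134, 2044, 4681, 9198, 9632, 11988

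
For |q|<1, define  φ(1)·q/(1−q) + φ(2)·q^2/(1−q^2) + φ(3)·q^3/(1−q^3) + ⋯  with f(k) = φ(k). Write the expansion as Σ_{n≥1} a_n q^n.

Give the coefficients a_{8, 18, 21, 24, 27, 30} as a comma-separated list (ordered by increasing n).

n=8: 8·1 4·2 2·4 1·8  φ→[4+2+1+1]=8
[q^18] φ(1)=1,φ(2)=1,φ(3)=2,φ(6)=2,φ(9)=6,φ(18)=6 ⇒ 18
n=21: 1·21 3·7 7·3 21·1  φ→[1+2+6+12]=21
[q^24] φ(1)=1,φ(2)=1,φ(3)=2,φ(4)=2,φ(6)=2,φ(8)=4,φ(12)=4,φ(24)=8 ⇒ 24
[q^27] φ(1)=1,φ(3)=2,φ(9)=6,φ(27)=18 ⇒ 27
q^30  k|30↦φ(k): 30:8 15:8 10:4 6:2 5:4 3:2 2:1 1:1  a_30=30

8, 18, 21, 24, 27, 30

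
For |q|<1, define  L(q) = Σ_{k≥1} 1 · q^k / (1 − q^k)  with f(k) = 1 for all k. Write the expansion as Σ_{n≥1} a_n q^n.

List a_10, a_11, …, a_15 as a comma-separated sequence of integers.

4, 2, 6, 2, 4, 4

n=10: 1·10 2·5 5·2 10·1  f→[1+1+1+1]=4
[q^11] f(1)=1,f(11)=1 ⇒ 2
d|12:{12,6,4,3,2,1}  Σf=1+1+1+1+1+1=6
q^13  k|13↦f(k): 1:1 13:1  a_13=2
q^14  k|14↦f(k): 14:1 7:1 2:1 1:1  a_14=4
d|15:{1,3,5,15}  Σf=1+1+1+1=4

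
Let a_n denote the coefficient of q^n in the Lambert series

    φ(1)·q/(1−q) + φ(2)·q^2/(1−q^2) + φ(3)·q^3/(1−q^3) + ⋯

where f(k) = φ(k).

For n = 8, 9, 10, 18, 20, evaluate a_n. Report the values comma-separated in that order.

[q^8] φ(8)=4,φ(4)=2,φ(2)=1,φ(1)=1 ⇒ 8
d|9:{1,3,9}  Σφ=1+2+6=9
n=10: 10·1 5·2 2·5 1·10  φ→[4+4+1+1]=10
n=18: 1·18 2·9 3·6 6·3 9·2 18·1  φ→[1+1+2+2+6+6]=18
d|20:{1,2,4,5,10,20}  Σφ=1+1+2+4+4+8=20

8, 9, 10, 18, 20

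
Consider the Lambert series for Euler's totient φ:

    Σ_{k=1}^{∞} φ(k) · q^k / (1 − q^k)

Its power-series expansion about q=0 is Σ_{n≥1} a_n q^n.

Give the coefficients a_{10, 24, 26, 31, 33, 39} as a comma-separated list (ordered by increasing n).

[q^10] φ(1)=1,φ(2)=1,φ(5)=4,φ(10)=4 ⇒ 10
[q^24] φ(24)=8,φ(12)=4,φ(8)=4,φ(6)=2,φ(4)=2,φ(3)=2,φ(2)=1,φ(1)=1 ⇒ 24
n=26: 26·1 13·2 2·13 1·26  φ→[12+12+1+1]=26
d|31:{31,1}  Σφ=30+1=31
[q^33] φ(1)=1,φ(3)=2,φ(11)=10,φ(33)=20 ⇒ 33
q^39  k|39↦φ(k): 39:24 13:12 3:2 1:1  a_39=39

10, 24, 26, 31, 33, 39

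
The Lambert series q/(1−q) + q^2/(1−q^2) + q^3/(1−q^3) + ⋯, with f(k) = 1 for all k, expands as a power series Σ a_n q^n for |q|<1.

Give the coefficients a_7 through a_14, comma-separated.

d|7:{7,1}  Σf=1+1=2
d|8:{1,2,4,8}  Σf=1+1+1+1=4
n=9: 1·9 3·3 9·1  f→[1+1+1]=3
d|10:{10,5,2,1}  Σf=1+1+1+1=4
n=11: 11·1 1·11  f→[1+1]=2
d|12:{12,6,4,3,2,1}  Σf=1+1+1+1+1+1=6
n=13: 13·1 1·13  f→[1+1]=2
n=14: 14·1 7·2 2·7 1·14  f→[1+1+1+1]=4

2, 4, 3, 4, 2, 6, 2, 4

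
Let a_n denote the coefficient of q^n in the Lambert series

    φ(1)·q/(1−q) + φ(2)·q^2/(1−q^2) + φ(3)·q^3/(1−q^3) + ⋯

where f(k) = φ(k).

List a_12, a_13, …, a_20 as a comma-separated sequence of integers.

[q^12] φ(1)=1,φ(2)=1,φ(3)=2,φ(4)=2,φ(6)=2,φ(12)=4 ⇒ 12
q^13  k|13↦φ(k): 13:12 1:1  a_13=13
d|14:{1,2,7,14}  Σφ=1+1+6+6=14
[q^15] φ(15)=8,φ(5)=4,φ(3)=2,φ(1)=1 ⇒ 15
n=16: 1·16 2·8 4·4 8·2 16·1  φ→[1+1+2+4+8]=16
q^17  k|17↦φ(k): 17:16 1:1  a_17=17
q^18  k|18↦φ(k): 18:6 9:6 6:2 3:2 2:1 1:1  a_18=18
[q^19] φ(19)=18,φ(1)=1 ⇒ 19
d|20:{1,2,4,5,10,20}  Σφ=1+1+2+4+4+8=20

12, 13, 14, 15, 16, 17, 18, 19, 20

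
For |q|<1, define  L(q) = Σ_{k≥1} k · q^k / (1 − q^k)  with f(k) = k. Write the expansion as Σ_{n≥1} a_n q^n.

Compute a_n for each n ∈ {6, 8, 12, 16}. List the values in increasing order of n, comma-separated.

12, 15, 28, 31

q^6  k|6↦f(k): 6:6 3:3 2:2 1:1  a_6=12
[q^8] f(1)=1,f(2)=2,f(4)=4,f(8)=8 ⇒ 15
n=12: 1·12 2·6 3·4 4·3 6·2 12·1  f→[1+2+3+4+6+12]=28
q^16  k|16↦f(k): 1:1 2:2 4:4 8:8 16:16  a_16=31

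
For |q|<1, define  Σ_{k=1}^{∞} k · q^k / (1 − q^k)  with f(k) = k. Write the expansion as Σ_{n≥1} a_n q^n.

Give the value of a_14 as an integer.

[q^14] f(1)=1,f(2)=2,f(7)=7,f(14)=14 ⇒ 24

a_14 = 24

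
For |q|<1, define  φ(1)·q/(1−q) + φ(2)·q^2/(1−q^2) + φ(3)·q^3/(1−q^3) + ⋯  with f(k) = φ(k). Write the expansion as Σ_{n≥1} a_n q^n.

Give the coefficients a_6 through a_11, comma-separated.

[q^6] φ(6)=2,φ(3)=2,φ(2)=1,φ(1)=1 ⇒ 6
d|7:{1,7}  Σφ=1+6=7
[q^8] φ(1)=1,φ(2)=1,φ(4)=2,φ(8)=4 ⇒ 8
d|9:{9,3,1}  Σφ=6+2+1=9
q^10  k|10↦φ(k): 1:1 2:1 5:4 10:4  a_10=10
n=11: 1·11 11·1  φ→[1+10]=11

6, 7, 8, 9, 10, 11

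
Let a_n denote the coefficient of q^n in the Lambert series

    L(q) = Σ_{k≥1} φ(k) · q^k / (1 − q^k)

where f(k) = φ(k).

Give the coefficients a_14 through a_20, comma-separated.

d|14:{1,2,7,14}  Σφ=1+1+6+6=14
[q^15] φ(1)=1,φ(3)=2,φ(5)=4,φ(15)=8 ⇒ 15
d|16:{16,8,4,2,1}  Σφ=8+4+2+1+1=16
d|17:{17,1}  Σφ=16+1=17
n=18: 18·1 9·2 6·3 3·6 2·9 1·18  φ→[6+6+2+2+1+1]=18
n=19: 19·1 1·19  φ→[18+1]=19
q^20  k|20↦φ(k): 1:1 2:1 4:2 5:4 10:4 20:8  a_20=20

14, 15, 16, 17, 18, 19, 20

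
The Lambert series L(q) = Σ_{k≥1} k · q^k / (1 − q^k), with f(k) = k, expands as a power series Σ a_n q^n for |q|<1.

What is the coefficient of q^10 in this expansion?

a_10 = 18

q^10  k|10↦f(k): 1:1 2:2 5:5 10:10  a_10=18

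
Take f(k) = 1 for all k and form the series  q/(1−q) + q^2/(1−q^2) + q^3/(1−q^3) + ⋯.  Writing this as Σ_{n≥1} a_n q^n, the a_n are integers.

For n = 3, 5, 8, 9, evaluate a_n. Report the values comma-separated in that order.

d|3:{1,3}  Σf=1+1=2
d|5:{5,1}  Σf=1+1=2
[q^8] f(1)=1,f(2)=1,f(4)=1,f(8)=1 ⇒ 4
d|9:{1,3,9}  Σf=1+1+1=3

2, 2, 4, 3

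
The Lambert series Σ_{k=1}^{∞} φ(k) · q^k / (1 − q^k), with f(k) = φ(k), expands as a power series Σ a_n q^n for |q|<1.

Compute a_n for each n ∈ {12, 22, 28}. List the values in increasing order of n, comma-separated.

n=12: 12·1 6·2 4·3 3·4 2·6 1·12  φ→[4+2+2+2+1+1]=12
d|22:{1,2,11,22}  Σφ=1+1+10+10=22
n=28: 28·1 14·2 7·4 4·7 2·14 1·28  φ→[12+6+6+2+1+1]=28

12, 22, 28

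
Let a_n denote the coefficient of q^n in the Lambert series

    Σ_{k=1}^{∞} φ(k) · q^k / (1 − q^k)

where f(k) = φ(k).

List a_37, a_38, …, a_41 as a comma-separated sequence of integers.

[q^37] φ(37)=36,φ(1)=1 ⇒ 37
q^38  k|38↦φ(k): 38:18 19:18 2:1 1:1  a_38=38
n=39: 1·39 3·13 13·3 39·1  φ→[1+2+12+24]=39
n=40: 1·40 2·20 4·10 5·8 8·5 10·4 20·2 40·1  φ→[1+1+2+4+4+4+8+16]=40
n=41: 41·1 1·41  φ→[40+1]=41

37, 38, 39, 40, 41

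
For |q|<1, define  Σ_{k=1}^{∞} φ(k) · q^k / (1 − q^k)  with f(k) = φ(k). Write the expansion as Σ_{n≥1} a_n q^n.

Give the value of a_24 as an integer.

d|24:{1,2,3,4,6,8,12,24}  Σφ=1+1+2+2+2+4+4+8=24

a_24 = 24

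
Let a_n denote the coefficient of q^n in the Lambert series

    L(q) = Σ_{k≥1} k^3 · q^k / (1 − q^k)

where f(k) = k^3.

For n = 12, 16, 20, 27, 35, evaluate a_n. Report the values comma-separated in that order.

2044, 4681, 9198, 20440, 43344

d|12:{12,6,4,3,2,1}  Σf=1728+216+64+27+8+1=2044
n=16: 16·1 8·2 4·4 2·8 1·16  f→[4096+512+64+8+1]=4681
d|20:{1,2,4,5,10,20}  Σf=1+8+64+125+1000+8000=9198
[q^27] f(1)=1,f(3)=27,f(9)=729,f(27)=19683 ⇒ 20440
d|35:{1,5,7,35}  Σf=1+125+343+42875=43344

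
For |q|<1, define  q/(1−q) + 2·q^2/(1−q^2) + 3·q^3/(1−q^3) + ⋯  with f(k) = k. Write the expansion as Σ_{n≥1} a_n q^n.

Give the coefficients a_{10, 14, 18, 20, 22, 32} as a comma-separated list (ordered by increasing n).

[q^10] f(1)=1,f(2)=2,f(5)=5,f(10)=10 ⇒ 18
[q^14] f(14)=14,f(7)=7,f(2)=2,f(1)=1 ⇒ 24
q^18  k|18↦f(k): 1:1 2:2 3:3 6:6 9:9 18:18  a_18=39
n=20: 1·20 2·10 4·5 5·4 10·2 20·1  f→[1+2+4+5+10+20]=42
n=22: 1·22 2·11 11·2 22·1  f→[1+2+11+22]=36
d|32:{1,2,4,8,16,32}  Σf=1+2+4+8+16+32=63

18, 24, 39, 42, 36, 63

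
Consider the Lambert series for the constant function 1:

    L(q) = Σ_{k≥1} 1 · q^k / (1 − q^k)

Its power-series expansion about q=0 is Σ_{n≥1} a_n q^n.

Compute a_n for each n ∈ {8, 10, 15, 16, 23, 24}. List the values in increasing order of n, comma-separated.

[q^8] f(8)=1,f(4)=1,f(2)=1,f(1)=1 ⇒ 4
n=10: 1·10 2·5 5·2 10·1  f→[1+1+1+1]=4
[q^15] f(1)=1,f(3)=1,f(5)=1,f(15)=1 ⇒ 4
[q^16] f(16)=1,f(8)=1,f(4)=1,f(2)=1,f(1)=1 ⇒ 5
d|23:{1,23}  Σf=1+1=2
q^24  k|24↦f(k): 24:1 12:1 8:1 6:1 4:1 3:1 2:1 1:1  a_24=8

4, 4, 4, 5, 2, 8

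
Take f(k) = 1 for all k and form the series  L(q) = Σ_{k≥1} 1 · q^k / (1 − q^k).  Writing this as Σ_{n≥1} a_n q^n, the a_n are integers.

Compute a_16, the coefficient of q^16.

a_16 = 5

d|16:{1,2,4,8,16}  Σf=1+1+1+1+1=5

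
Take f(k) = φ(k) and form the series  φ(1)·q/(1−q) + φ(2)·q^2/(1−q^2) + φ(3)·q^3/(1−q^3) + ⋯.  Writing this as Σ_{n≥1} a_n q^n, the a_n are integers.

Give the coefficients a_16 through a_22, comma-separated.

q^16  k|16↦φ(k): 1:1 2:1 4:2 8:4 16:8  a_16=16
q^17  k|17↦φ(k): 17:16 1:1  a_17=17
n=18: 1·18 2·9 3·6 6·3 9·2 18·1  φ→[1+1+2+2+6+6]=18
n=19: 19·1 1·19  φ→[18+1]=19
q^20  k|20↦φ(k): 20:8 10:4 5:4 4:2 2:1 1:1  a_20=20
n=21: 1·21 3·7 7·3 21·1  φ→[1+2+6+12]=21
q^22  k|22↦φ(k): 1:1 2:1 11:10 22:10  a_22=22

16, 17, 18, 19, 20, 21, 22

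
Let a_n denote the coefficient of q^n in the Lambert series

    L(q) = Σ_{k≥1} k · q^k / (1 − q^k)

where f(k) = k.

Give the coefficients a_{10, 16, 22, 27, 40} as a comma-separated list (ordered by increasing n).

18, 31, 36, 40, 90

d|10:{10,5,2,1}  Σf=10+5+2+1=18
n=16: 16·1 8·2 4·4 2·8 1·16  f→[16+8+4+2+1]=31
n=22: 1·22 2·11 11·2 22·1  f→[1+2+11+22]=36
q^27  k|27↦f(k): 27:27 9:9 3:3 1:1  a_27=40
q^40  k|40↦f(k): 40:40 20:20 10:10 8:8 5:5 4:4 2:2 1:1  a_40=90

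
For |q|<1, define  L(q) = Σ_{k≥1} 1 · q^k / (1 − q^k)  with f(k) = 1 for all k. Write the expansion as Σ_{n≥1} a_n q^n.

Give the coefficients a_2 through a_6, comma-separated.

n=2: 2·1 1·2  f→[1+1]=2
q^3  k|3↦f(k): 3:1 1:1  a_3=2
d|4:{4,2,1}  Σf=1+1+1=3
q^5  k|5↦f(k): 1:1 5:1  a_5=2
n=6: 1·6 2·3 3·2 6·1  f→[1+1+1+1]=4

2, 2, 3, 2, 4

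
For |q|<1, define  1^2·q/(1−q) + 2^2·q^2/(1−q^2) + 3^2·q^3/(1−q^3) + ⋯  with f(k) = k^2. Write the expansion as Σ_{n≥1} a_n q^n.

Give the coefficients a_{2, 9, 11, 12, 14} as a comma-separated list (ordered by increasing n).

d|2:{1,2}  Σf=1+4=5
d|9:{9,3,1}  Σf=81+9+1=91
[q^11] f(1)=1,f(11)=121 ⇒ 122
n=12: 1·12 2·6 3·4 4·3 6·2 12·1  f→[1+4+9+16+36+144]=210
q^14  k|14↦f(k): 1:1 2:4 7:49 14:196  a_14=250

5, 91, 122, 210, 250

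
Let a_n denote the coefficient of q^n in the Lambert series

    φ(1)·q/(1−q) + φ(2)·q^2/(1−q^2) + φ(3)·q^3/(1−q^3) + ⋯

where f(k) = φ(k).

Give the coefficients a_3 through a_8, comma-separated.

[q^3] φ(1)=1,φ(3)=2 ⇒ 3
[q^4] φ(4)=2,φ(2)=1,φ(1)=1 ⇒ 4
n=5: 1·5 5·1  φ→[1+4]=5
d|6:{1,2,3,6}  Σφ=1+1+2+2=6
n=7: 7·1 1·7  φ→[6+1]=7
[q^8] φ(8)=4,φ(4)=2,φ(2)=1,φ(1)=1 ⇒ 8

3, 4, 5, 6, 7, 8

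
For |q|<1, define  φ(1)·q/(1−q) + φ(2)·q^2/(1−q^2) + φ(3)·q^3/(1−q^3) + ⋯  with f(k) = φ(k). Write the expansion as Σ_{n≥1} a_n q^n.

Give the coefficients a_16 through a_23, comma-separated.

d|16:{1,2,4,8,16}  Σφ=1+1+2+4+8=16
q^17  k|17↦φ(k): 17:16 1:1  a_17=17
d|18:{1,2,3,6,9,18}  Σφ=1+1+2+2+6+6=18
q^19  k|19↦φ(k): 1:1 19:18  a_19=19
d|20:{1,2,4,5,10,20}  Σφ=1+1+2+4+4+8=20
[q^21] φ(1)=1,φ(3)=2,φ(7)=6,φ(21)=12 ⇒ 21
d|22:{22,11,2,1}  Σφ=10+10+1+1=22
q^23  k|23↦φ(k): 1:1 23:22  a_23=23

16, 17, 18, 19, 20, 21, 22, 23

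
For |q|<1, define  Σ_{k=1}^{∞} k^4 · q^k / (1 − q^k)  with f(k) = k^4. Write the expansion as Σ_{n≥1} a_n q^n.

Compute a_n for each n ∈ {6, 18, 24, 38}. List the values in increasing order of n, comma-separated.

d|6:{6,3,2,1}  Σf=1296+81+16+1=1394
d|18:{1,2,3,6,9,18}  Σf=1+16+81+1296+6561+104976=112931
q^24  k|24↦f(k): 1:1 2:16 3:81 4:256 6:1296 8:4096 12:20736 24:331776  a_24=358258
[q^38] f(38)=2085136,f(19)=130321,f(2)=16,f(1)=1 ⇒ 2215474

1394, 112931, 358258, 2215474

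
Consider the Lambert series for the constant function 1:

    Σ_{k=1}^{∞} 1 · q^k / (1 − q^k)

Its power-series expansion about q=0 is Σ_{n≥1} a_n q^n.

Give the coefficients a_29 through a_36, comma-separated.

2, 8, 2, 6, 4, 4, 4, 9

[q^29] f(29)=1,f(1)=1 ⇒ 2
d|30:{1,2,3,5,6,10,15,30}  Σf=1+1+1+1+1+1+1+1=8
q^31  k|31↦f(k): 31:1 1:1  a_31=2
n=32: 32·1 16·2 8·4 4·8 2·16 1·32  f→[1+1+1+1+1+1]=6
d|33:{33,11,3,1}  Σf=1+1+1+1=4
n=34: 1·34 2·17 17·2 34·1  f→[1+1+1+1]=4
n=35: 1·35 5·7 7·5 35·1  f→[1+1+1+1]=4
[q^36] f(36)=1,f(18)=1,f(12)=1,f(9)=1,f(6)=1,f(4)=1,f(3)=1,f(2)=1,f(1)=1 ⇒ 9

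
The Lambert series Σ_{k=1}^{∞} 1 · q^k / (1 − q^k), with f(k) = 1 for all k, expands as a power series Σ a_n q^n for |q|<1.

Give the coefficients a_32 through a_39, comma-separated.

6, 4, 4, 4, 9, 2, 4, 4

q^32  k|32↦f(k): 1:1 2:1 4:1 8:1 16:1 32:1  a_32=6
d|33:{1,3,11,33}  Σf=1+1+1+1=4
[q^34] f(1)=1,f(2)=1,f(17)=1,f(34)=1 ⇒ 4
q^35  k|35↦f(k): 35:1 7:1 5:1 1:1  a_35=4
d|36:{36,18,12,9,6,4,3,2,1}  Σf=1+1+1+1+1+1+1+1+1=9
d|37:{1,37}  Σf=1+1=2
q^38  k|38↦f(k): 1:1 2:1 19:1 38:1  a_38=4
[q^39] f(1)=1,f(3)=1,f(13)=1,f(39)=1 ⇒ 4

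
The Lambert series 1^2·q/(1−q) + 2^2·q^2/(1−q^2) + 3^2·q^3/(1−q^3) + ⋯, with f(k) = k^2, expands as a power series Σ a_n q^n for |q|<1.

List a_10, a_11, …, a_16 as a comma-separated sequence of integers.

[q^10] f(10)=100,f(5)=25,f(2)=4,f(1)=1 ⇒ 130
d|11:{11,1}  Σf=121+1=122
[q^12] f(12)=144,f(6)=36,f(4)=16,f(3)=9,f(2)=4,f(1)=1 ⇒ 210
q^13  k|13↦f(k): 1:1 13:169  a_13=170
[q^14] f(1)=1,f(2)=4,f(7)=49,f(14)=196 ⇒ 250
d|15:{1,3,5,15}  Σf=1+9+25+225=260
[q^16] f(16)=256,f(8)=64,f(4)=16,f(2)=4,f(1)=1 ⇒ 341

130, 122, 210, 170, 250, 260, 341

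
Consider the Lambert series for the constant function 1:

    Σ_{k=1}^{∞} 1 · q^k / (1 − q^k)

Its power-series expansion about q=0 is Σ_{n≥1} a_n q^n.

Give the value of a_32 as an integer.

[q^32] f(1)=1,f(2)=1,f(4)=1,f(8)=1,f(16)=1,f(32)=1 ⇒ 6

a_32 = 6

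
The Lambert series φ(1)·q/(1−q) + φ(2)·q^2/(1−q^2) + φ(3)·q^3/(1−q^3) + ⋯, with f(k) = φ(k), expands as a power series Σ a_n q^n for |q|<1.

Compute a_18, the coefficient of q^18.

n=18: 1·18 2·9 3·6 6·3 9·2 18·1  φ→[1+1+2+2+6+6]=18

a_18 = 18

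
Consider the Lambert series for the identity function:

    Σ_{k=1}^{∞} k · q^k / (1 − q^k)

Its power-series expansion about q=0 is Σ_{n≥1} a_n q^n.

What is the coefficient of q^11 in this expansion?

[q^11] f(1)=1,f(11)=11 ⇒ 12

a_11 = 12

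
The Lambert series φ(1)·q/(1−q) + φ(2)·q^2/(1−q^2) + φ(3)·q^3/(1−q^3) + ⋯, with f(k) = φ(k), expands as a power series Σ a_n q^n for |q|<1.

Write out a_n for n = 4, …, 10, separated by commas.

[q^4] φ(4)=2,φ(2)=1,φ(1)=1 ⇒ 4
d|5:{1,5}  Σφ=1+4=5
[q^6] φ(1)=1,φ(2)=1,φ(3)=2,φ(6)=2 ⇒ 6
n=7: 1·7 7·1  φ→[1+6]=7
d|8:{1,2,4,8}  Σφ=1+1+2+4=8
[q^9] φ(1)=1,φ(3)=2,φ(9)=6 ⇒ 9
q^10  k|10↦φ(k): 10:4 5:4 2:1 1:1  a_10=10

4, 5, 6, 7, 8, 9, 10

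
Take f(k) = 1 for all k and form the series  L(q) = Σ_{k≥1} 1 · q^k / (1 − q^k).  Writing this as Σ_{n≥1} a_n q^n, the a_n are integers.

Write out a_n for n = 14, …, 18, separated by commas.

4, 4, 5, 2, 6

d|14:{1,2,7,14}  Σf=1+1+1+1=4
n=15: 15·1 5·3 3·5 1·15  f→[1+1+1+1]=4
n=16: 16·1 8·2 4·4 2·8 1·16  f→[1+1+1+1+1]=5
d|17:{17,1}  Σf=1+1=2
[q^18] f(18)=1,f(9)=1,f(6)=1,f(3)=1,f(2)=1,f(1)=1 ⇒ 6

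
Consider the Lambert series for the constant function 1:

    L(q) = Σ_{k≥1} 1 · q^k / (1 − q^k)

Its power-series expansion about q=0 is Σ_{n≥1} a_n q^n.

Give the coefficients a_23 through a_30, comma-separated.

2, 8, 3, 4, 4, 6, 2, 8

d|23:{1,23}  Σf=1+1=2
[q^24] f(24)=1,f(12)=1,f(8)=1,f(6)=1,f(4)=1,f(3)=1,f(2)=1,f(1)=1 ⇒ 8
[q^25] f(1)=1,f(5)=1,f(25)=1 ⇒ 3
[q^26] f(26)=1,f(13)=1,f(2)=1,f(1)=1 ⇒ 4
[q^27] f(1)=1,f(3)=1,f(9)=1,f(27)=1 ⇒ 4
[q^28] f(1)=1,f(2)=1,f(4)=1,f(7)=1,f(14)=1,f(28)=1 ⇒ 6
q^29  k|29↦f(k): 29:1 1:1  a_29=2
n=30: 30·1 15·2 10·3 6·5 5·6 3·10 2·15 1·30  f→[1+1+1+1+1+1+1+1]=8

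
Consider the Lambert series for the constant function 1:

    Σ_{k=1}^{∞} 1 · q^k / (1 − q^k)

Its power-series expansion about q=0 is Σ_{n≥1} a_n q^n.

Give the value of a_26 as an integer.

q^26  k|26↦f(k): 26:1 13:1 2:1 1:1  a_26=4

a_26 = 4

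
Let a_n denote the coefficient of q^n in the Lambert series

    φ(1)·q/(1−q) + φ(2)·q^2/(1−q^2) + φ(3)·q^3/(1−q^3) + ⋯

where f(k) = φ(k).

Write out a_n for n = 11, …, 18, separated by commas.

[q^11] φ(1)=1,φ(11)=10 ⇒ 11
n=12: 1·12 2·6 3·4 4·3 6·2 12·1  φ→[1+1+2+2+2+4]=12
n=13: 1·13 13·1  φ→[1+12]=13
n=14: 14·1 7·2 2·7 1·14  φ→[6+6+1+1]=14
q^15  k|15↦φ(k): 15:8 5:4 3:2 1:1  a_15=15
d|16:{1,2,4,8,16}  Σφ=1+1+2+4+8=16
n=17: 17·1 1·17  φ→[16+1]=17
q^18  k|18↦φ(k): 18:6 9:6 6:2 3:2 2:1 1:1  a_18=18

11, 12, 13, 14, 15, 16, 17, 18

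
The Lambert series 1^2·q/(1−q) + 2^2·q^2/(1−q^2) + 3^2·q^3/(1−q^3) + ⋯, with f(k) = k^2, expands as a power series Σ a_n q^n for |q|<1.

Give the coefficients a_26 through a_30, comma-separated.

d|26:{1,2,13,26}  Σf=1+4+169+676=850
n=27: 27·1 9·3 3·9 1·27  f→[729+81+9+1]=820
n=28: 28·1 14·2 7·4 4·7 2·14 1·28  f→[784+196+49+16+4+1]=1050
n=29: 29·1 1·29  f→[841+1]=842
q^30  k|30↦f(k): 30:900 15:225 10:100 6:36 5:25 3:9 2:4 1:1  a_30=1300

850, 820, 1050, 842, 1300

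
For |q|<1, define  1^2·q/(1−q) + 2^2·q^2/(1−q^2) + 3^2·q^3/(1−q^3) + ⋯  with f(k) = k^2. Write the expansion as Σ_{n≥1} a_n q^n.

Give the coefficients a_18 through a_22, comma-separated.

455, 362, 546, 500, 610

n=18: 18·1 9·2 6·3 3·6 2·9 1·18  f→[324+81+36+9+4+1]=455
[q^19] f(1)=1,f(19)=361 ⇒ 362
q^20  k|20↦f(k): 20:400 10:100 5:25 4:16 2:4 1:1  a_20=546
d|21:{21,7,3,1}  Σf=441+49+9+1=500
n=22: 22·1 11·2 2·11 1·22  f→[484+121+4+1]=610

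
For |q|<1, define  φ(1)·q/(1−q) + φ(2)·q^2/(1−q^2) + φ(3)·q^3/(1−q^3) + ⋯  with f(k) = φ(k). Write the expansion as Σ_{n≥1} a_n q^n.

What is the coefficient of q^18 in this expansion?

d|18:{18,9,6,3,2,1}  Σφ=6+6+2+2+1+1=18

a_18 = 18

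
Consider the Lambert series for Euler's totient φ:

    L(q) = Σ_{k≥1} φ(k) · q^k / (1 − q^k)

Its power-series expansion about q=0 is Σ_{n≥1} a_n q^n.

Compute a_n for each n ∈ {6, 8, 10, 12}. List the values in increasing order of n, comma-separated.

d|6:{1,2,3,6}  Σφ=1+1+2+2=6
q^8  k|8↦φ(k): 8:4 4:2 2:1 1:1  a_8=8
[q^10] φ(10)=4,φ(5)=4,φ(2)=1,φ(1)=1 ⇒ 10
q^12  k|12↦φ(k): 12:4 6:2 4:2 3:2 2:1 1:1  a_12=12

6, 8, 10, 12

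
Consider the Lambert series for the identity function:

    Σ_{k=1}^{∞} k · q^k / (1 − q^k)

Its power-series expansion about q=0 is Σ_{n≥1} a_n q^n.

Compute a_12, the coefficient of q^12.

[q^12] f(12)=12,f(6)=6,f(4)=4,f(3)=3,f(2)=2,f(1)=1 ⇒ 28

a_12 = 28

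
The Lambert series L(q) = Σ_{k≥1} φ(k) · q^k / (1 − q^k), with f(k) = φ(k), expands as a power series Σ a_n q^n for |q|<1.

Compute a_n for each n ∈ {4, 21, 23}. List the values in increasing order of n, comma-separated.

n=4: 4·1 2·2 1·4  φ→[2+1+1]=4
n=21: 21·1 7·3 3·7 1·21  φ→[12+6+2+1]=21
q^23  k|23↦φ(k): 23:22 1:1  a_23=23

4, 21, 23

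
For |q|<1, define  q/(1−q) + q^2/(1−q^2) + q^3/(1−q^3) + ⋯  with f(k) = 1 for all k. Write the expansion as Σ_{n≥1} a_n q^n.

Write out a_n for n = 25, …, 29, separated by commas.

d|25:{1,5,25}  Σf=1+1+1=3
d|26:{26,13,2,1}  Σf=1+1+1+1=4
n=27: 1·27 3·9 9·3 27·1  f→[1+1+1+1]=4
n=28: 28·1 14·2 7·4 4·7 2·14 1·28  f→[1+1+1+1+1+1]=6
q^29  k|29↦f(k): 1:1 29:1  a_29=2

3, 4, 4, 6, 2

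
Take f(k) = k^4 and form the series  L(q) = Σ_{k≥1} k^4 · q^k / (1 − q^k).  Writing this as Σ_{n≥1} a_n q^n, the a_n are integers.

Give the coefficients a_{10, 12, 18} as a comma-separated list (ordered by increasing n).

10642, 22386, 112931

q^10  k|10↦f(k): 10:10000 5:625 2:16 1:1  a_10=10642
d|12:{12,6,4,3,2,1}  Σf=20736+1296+256+81+16+1=22386
q^18  k|18↦f(k): 18:104976 9:6561 6:1296 3:81 2:16 1:1  a_18=112931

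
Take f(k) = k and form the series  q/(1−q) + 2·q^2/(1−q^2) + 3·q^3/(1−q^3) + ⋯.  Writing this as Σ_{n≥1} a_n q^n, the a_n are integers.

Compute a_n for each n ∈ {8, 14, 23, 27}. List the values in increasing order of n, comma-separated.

[q^8] f(1)=1,f(2)=2,f(4)=4,f(8)=8 ⇒ 15
d|14:{1,2,7,14}  Σf=1+2+7+14=24
q^23  k|23↦f(k): 23:23 1:1  a_23=24
d|27:{1,3,9,27}  Σf=1+3+9+27=40

15, 24, 24, 40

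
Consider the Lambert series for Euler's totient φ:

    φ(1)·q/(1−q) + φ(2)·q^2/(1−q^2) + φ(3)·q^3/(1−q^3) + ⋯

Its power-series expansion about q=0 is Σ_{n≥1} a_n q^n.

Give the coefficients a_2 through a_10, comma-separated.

q^2  k|2↦φ(k): 2:1 1:1  a_2=2
q^3  k|3↦φ(k): 1:1 3:2  a_3=3
n=4: 4·1 2·2 1·4  φ→[2+1+1]=4
q^5  k|5↦φ(k): 5:4 1:1  a_5=5
d|6:{6,3,2,1}  Σφ=2+2+1+1=6
d|7:{7,1}  Σφ=6+1=7
q^8  k|8↦φ(k): 8:4 4:2 2:1 1:1  a_8=8
q^9  k|9↦φ(k): 1:1 3:2 9:6  a_9=9
d|10:{10,5,2,1}  Σφ=4+4+1+1=10

2, 3, 4, 5, 6, 7, 8, 9, 10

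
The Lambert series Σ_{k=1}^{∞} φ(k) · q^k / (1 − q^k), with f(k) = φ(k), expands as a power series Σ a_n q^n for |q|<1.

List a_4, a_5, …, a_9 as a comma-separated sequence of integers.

n=4: 1·4 2·2 4·1  φ→[1+1+2]=4
[q^5] φ(5)=4,φ(1)=1 ⇒ 5
n=6: 1·6 2·3 3·2 6·1  φ→[1+1+2+2]=6
[q^7] φ(7)=6,φ(1)=1 ⇒ 7
q^8  k|8↦φ(k): 8:4 4:2 2:1 1:1  a_8=8
n=9: 1·9 3·3 9·1  φ→[1+2+6]=9

4, 5, 6, 7, 8, 9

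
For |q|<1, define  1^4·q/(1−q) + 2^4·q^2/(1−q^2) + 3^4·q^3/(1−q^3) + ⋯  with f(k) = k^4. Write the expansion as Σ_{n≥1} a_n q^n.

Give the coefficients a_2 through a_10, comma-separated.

n=2: 1·2 2·1  f→[1+16]=17
q^3  k|3↦f(k): 1:1 3:81  a_3=82
n=4: 4·1 2·2 1·4  f→[256+16+1]=273
d|5:{1,5}  Σf=1+625=626
[q^6] f(1)=1,f(2)=16,f(3)=81,f(6)=1296 ⇒ 1394
[q^7] f(1)=1,f(7)=2401 ⇒ 2402
d|8:{8,4,2,1}  Σf=4096+256+16+1=4369
d|9:{9,3,1}  Σf=6561+81+1=6643
q^10  k|10↦f(k): 1:1 2:16 5:625 10:10000  a_10=10642

17, 82, 273, 626, 1394, 2402, 4369, 6643, 10642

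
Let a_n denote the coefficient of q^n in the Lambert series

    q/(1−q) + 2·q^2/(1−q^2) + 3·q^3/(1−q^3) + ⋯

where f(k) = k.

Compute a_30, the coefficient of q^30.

[q^30] f(1)=1,f(2)=2,f(3)=3,f(5)=5,f(6)=6,f(10)=10,f(15)=15,f(30)=30 ⇒ 72

a_30 = 72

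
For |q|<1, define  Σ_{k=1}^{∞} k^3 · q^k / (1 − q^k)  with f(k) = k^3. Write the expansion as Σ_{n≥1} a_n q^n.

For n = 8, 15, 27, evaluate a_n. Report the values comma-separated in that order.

585, 3528, 20440

[q^8] f(8)=512,f(4)=64,f(2)=8,f(1)=1 ⇒ 585
q^15  k|15↦f(k): 1:1 3:27 5:125 15:3375  a_15=3528
[q^27] f(1)=1,f(3)=27,f(9)=729,f(27)=19683 ⇒ 20440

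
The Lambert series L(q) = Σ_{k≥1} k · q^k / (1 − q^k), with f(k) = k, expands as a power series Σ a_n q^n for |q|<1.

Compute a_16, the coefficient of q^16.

q^16  k|16↦f(k): 1:1 2:2 4:4 8:8 16:16  a_16=31

a_16 = 31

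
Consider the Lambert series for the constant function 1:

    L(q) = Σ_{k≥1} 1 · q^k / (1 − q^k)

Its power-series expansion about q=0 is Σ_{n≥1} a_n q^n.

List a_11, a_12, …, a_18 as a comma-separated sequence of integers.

2, 6, 2, 4, 4, 5, 2, 6

n=11: 1·11 11·1  f→[1+1]=2
n=12: 1·12 2·6 3·4 4·3 6·2 12·1  f→[1+1+1+1+1+1]=6
[q^13] f(13)=1,f(1)=1 ⇒ 2
[q^14] f(1)=1,f(2)=1,f(7)=1,f(14)=1 ⇒ 4
d|15:{15,5,3,1}  Σf=1+1+1+1=4
d|16:{1,2,4,8,16}  Σf=1+1+1+1+1=5
q^17  k|17↦f(k): 1:1 17:1  a_17=2
n=18: 1·18 2·9 3·6 6·3 9·2 18·1  f→[1+1+1+1+1+1]=6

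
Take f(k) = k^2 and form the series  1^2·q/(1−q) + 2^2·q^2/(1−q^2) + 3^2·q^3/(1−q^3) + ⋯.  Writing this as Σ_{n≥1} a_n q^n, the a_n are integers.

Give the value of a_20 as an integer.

a_20 = 546

d|20:{20,10,5,4,2,1}  Σf=400+100+25+16+4+1=546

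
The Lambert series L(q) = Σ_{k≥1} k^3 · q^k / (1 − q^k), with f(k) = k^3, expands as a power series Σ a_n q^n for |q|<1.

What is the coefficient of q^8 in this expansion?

q^8  k|8↦f(k): 1:1 2:8 4:64 8:512  a_8=585

a_8 = 585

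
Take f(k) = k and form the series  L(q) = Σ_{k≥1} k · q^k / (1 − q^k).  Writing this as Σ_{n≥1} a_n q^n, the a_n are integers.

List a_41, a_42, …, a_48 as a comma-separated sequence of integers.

42, 96, 44, 84, 78, 72, 48, 124

q^41  k|41↦f(k): 1:1 41:41  a_41=42
[q^42] f(42)=42,f(21)=21,f(14)=14,f(7)=7,f(6)=6,f(3)=3,f(2)=2,f(1)=1 ⇒ 96
d|43:{1,43}  Σf=1+43=44
q^44  k|44↦f(k): 44:44 22:22 11:11 4:4 2:2 1:1  a_44=84
d|45:{45,15,9,5,3,1}  Σf=45+15+9+5+3+1=78
d|46:{46,23,2,1}  Σf=46+23+2+1=72
n=47: 1·47 47·1  f→[1+47]=48
q^48  k|48↦f(k): 1:1 2:2 3:3 4:4 6:6 8:8 12:12 16:16 24:24 48:48  a_48=124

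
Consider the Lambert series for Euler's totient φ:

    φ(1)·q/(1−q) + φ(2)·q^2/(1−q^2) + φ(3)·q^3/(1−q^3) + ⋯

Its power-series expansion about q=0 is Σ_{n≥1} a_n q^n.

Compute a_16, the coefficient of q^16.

q^16  k|16↦φ(k): 1:1 2:1 4:2 8:4 16:8  a_16=16

a_16 = 16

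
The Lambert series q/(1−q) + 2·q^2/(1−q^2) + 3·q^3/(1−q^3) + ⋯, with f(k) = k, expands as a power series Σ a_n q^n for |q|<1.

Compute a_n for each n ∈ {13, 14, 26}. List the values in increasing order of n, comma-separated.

14, 24, 42

d|13:{1,13}  Σf=1+13=14
q^14  k|14↦f(k): 14:14 7:7 2:2 1:1  a_14=24
d|26:{1,2,13,26}  Σf=1+2+13+26=42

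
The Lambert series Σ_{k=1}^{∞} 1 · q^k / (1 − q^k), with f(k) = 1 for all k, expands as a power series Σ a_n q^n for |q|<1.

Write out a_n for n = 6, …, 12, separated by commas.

4, 2, 4, 3, 4, 2, 6

n=6: 6·1 3·2 2·3 1·6  f→[1+1+1+1]=4
q^7  k|7↦f(k): 1:1 7:1  a_7=2
n=8: 8·1 4·2 2·4 1·8  f→[1+1+1+1]=4
q^9  k|9↦f(k): 1:1 3:1 9:1  a_9=3
[q^10] f(1)=1,f(2)=1,f(5)=1,f(10)=1 ⇒ 4
[q^11] f(1)=1,f(11)=1 ⇒ 2
d|12:{1,2,3,4,6,12}  Σf=1+1+1+1+1+1=6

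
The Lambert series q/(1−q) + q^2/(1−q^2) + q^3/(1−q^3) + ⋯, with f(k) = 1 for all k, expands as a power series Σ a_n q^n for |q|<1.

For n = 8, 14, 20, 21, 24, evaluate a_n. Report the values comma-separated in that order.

4, 4, 6, 4, 8

q^8  k|8↦f(k): 8:1 4:1 2:1 1:1  a_8=4
q^14  k|14↦f(k): 1:1 2:1 7:1 14:1  a_14=4
n=20: 20·1 10·2 5·4 4·5 2·10 1·20  f→[1+1+1+1+1+1]=6
n=21: 21·1 7·3 3·7 1·21  f→[1+1+1+1]=4
q^24  k|24↦f(k): 1:1 2:1 3:1 4:1 6:1 8:1 12:1 24:1  a_24=8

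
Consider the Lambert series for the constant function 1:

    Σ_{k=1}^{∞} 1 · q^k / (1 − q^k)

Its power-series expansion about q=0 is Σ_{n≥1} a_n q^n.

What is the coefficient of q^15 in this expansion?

a_15 = 4

[q^15] f(15)=1,f(5)=1,f(3)=1,f(1)=1 ⇒ 4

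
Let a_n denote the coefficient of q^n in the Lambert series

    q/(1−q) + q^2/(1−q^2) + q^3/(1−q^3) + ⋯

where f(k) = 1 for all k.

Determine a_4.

a_4 = 3

q^4  k|4↦f(k): 4:1 2:1 1:1  a_4=3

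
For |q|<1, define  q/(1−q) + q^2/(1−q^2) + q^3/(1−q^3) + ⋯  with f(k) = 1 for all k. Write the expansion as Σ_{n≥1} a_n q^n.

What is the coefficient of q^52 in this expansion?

d|52:{52,26,13,4,2,1}  Σf=1+1+1+1+1+1=6

a_52 = 6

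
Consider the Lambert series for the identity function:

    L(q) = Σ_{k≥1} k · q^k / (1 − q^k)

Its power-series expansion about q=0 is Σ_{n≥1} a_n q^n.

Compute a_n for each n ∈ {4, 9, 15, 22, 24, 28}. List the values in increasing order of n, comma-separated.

d|4:{1,2,4}  Σf=1+2+4=7
n=9: 9·1 3·3 1·9  f→[9+3+1]=13
d|15:{15,5,3,1}  Σf=15+5+3+1=24
d|22:{1,2,11,22}  Σf=1+2+11+22=36
d|24:{24,12,8,6,4,3,2,1}  Σf=24+12+8+6+4+3+2+1=60
n=28: 28·1 14·2 7·4 4·7 2·14 1·28  f→[28+14+7+4+2+1]=56

7, 13, 24, 36, 60, 56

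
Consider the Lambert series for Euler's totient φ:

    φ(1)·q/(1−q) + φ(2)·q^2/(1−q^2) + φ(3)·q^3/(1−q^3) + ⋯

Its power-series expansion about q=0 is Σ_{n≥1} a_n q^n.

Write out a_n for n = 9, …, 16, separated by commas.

q^9  k|9↦φ(k): 9:6 3:2 1:1  a_9=9
q^10  k|10↦φ(k): 10:4 5:4 2:1 1:1  a_10=10
q^11  k|11↦φ(k): 11:10 1:1  a_11=11
n=12: 12·1 6·2 4·3 3·4 2·6 1·12  φ→[4+2+2+2+1+1]=12
[q^13] φ(1)=1,φ(13)=12 ⇒ 13
d|14:{14,7,2,1}  Σφ=6+6+1+1=14
d|15:{1,3,5,15}  Σφ=1+2+4+8=15
[q^16] φ(1)=1,φ(2)=1,φ(4)=2,φ(8)=4,φ(16)=8 ⇒ 16

9, 10, 11, 12, 13, 14, 15, 16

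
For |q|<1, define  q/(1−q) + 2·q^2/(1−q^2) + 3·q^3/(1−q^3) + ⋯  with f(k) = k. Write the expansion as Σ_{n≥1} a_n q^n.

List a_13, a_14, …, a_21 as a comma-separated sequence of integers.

14, 24, 24, 31, 18, 39, 20, 42, 32

q^13  k|13↦f(k): 13:13 1:1  a_13=14
q^14  k|14↦f(k): 14:14 7:7 2:2 1:1  a_14=24
d|15:{1,3,5,15}  Σf=1+3+5+15=24
d|16:{1,2,4,8,16}  Σf=1+2+4+8+16=31
[q^17] f(17)=17,f(1)=1 ⇒ 18
d|18:{1,2,3,6,9,18}  Σf=1+2+3+6+9+18=39
n=19: 19·1 1·19  f→[19+1]=20
[q^20] f(20)=20,f(10)=10,f(5)=5,f(4)=4,f(2)=2,f(1)=1 ⇒ 42
n=21: 1·21 3·7 7·3 21·1  f→[1+3+7+21]=32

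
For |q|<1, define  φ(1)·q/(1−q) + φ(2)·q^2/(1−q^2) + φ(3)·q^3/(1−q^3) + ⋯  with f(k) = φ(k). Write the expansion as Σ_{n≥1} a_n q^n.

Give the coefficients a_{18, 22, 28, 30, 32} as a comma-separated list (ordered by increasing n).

q^18  k|18↦φ(k): 1:1 2:1 3:2 6:2 9:6 18:6  a_18=18
q^22  k|22↦φ(k): 22:10 11:10 2:1 1:1  a_22=22
n=28: 28·1 14·2 7·4 4·7 2·14 1·28  φ→[12+6+6+2+1+1]=28
d|30:{30,15,10,6,5,3,2,1}  Σφ=8+8+4+2+4+2+1+1=30
[q^32] φ(1)=1,φ(2)=1,φ(4)=2,φ(8)=4,φ(16)=8,φ(32)=16 ⇒ 32

18, 22, 28, 30, 32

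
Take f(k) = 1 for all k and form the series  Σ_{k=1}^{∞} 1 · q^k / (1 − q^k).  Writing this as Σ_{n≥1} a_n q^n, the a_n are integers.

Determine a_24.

q^24  k|24↦f(k): 1:1 2:1 3:1 4:1 6:1 8:1 12:1 24:1  a_24=8

a_24 = 8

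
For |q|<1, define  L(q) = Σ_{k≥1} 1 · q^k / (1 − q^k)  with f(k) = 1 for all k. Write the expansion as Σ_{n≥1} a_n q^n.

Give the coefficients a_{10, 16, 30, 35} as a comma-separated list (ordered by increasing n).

4, 5, 8, 4

n=10: 10·1 5·2 2·5 1·10  f→[1+1+1+1]=4
d|16:{16,8,4,2,1}  Σf=1+1+1+1+1=5
n=30: 1·30 2·15 3·10 5·6 6·5 10·3 15·2 30·1  f→[1+1+1+1+1+1+1+1]=8
n=35: 1·35 5·7 7·5 35·1  f→[1+1+1+1]=4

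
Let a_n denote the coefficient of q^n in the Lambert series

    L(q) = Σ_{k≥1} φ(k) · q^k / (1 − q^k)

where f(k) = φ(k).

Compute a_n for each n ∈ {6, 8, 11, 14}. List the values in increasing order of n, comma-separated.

q^6  k|6↦φ(k): 1:1 2:1 3:2 6:2  a_6=6
q^8  k|8↦φ(k): 8:4 4:2 2:1 1:1  a_8=8
q^11  k|11↦φ(k): 1:1 11:10  a_11=11
d|14:{1,2,7,14}  Σφ=1+1+6+6=14

6, 8, 11, 14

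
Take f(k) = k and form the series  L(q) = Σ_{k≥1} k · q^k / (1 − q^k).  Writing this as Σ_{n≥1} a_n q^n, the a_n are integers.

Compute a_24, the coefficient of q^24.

a_24 = 60

[q^24] f(24)=24,f(12)=12,f(8)=8,f(6)=6,f(4)=4,f(3)=3,f(2)=2,f(1)=1 ⇒ 60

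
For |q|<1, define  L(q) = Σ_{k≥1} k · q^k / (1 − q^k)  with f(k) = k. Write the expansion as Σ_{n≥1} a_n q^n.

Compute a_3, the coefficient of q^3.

a_3 = 4

q^3  k|3↦f(k): 1:1 3:3  a_3=4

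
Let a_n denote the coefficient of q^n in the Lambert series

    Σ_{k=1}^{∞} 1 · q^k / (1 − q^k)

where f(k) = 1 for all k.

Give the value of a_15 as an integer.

a_15 = 4

q^15  k|15↦f(k): 15:1 5:1 3:1 1:1  a_15=4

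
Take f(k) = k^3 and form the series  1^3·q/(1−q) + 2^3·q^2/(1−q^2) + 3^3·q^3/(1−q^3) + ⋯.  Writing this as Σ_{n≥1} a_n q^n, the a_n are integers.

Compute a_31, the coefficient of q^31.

a_31 = 29792

[q^31] f(31)=29791,f(1)=1 ⇒ 29792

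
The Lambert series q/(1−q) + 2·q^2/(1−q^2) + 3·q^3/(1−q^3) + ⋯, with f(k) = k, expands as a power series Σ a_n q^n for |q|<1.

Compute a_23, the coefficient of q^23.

q^23  k|23↦f(k): 1:1 23:23  a_23=24

a_23 = 24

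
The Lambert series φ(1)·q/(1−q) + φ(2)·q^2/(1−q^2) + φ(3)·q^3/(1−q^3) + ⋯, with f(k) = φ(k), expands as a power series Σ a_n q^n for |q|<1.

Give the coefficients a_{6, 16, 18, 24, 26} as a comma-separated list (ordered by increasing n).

d|6:{6,3,2,1}  Σφ=2+2+1+1=6
q^16  k|16↦φ(k): 16:8 8:4 4:2 2:1 1:1  a_16=16
n=18: 18·1 9·2 6·3 3·6 2·9 1·18  φ→[6+6+2+2+1+1]=18
d|24:{1,2,3,4,6,8,12,24}  Σφ=1+1+2+2+2+4+4+8=24
[q^26] φ(1)=1,φ(2)=1,φ(13)=12,φ(26)=12 ⇒ 26

6, 16, 18, 24, 26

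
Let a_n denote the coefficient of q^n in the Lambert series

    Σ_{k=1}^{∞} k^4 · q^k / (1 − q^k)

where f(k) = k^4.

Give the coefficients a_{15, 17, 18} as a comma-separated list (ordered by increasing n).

q^15  k|15↦f(k): 15:50625 5:625 3:81 1:1  a_15=51332
q^17  k|17↦f(k): 17:83521 1:1  a_17=83522
n=18: 1·18 2·9 3·6 6·3 9·2 18·1  f→[1+16+81+1296+6561+104976]=112931

51332, 83522, 112931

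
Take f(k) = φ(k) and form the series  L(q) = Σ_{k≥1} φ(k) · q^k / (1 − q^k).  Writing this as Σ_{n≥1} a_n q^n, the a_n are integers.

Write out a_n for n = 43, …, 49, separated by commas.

d|43:{43,1}  Σφ=42+1=43
q^44  k|44↦φ(k): 44:20 22:10 11:10 4:2 2:1 1:1  a_44=44
d|45:{45,15,9,5,3,1}  Σφ=24+8+6+4+2+1=45
n=46: 46·1 23·2 2·23 1·46  φ→[22+22+1+1]=46
n=47: 1·47 47·1  φ→[1+46]=47
n=48: 1·48 2·24 3·16 4·12 6·8 8·6 12·4 16·3 24·2 48·1  φ→[1+1+2+2+2+4+4+8+8+16]=48
d|49:{49,7,1}  Σφ=42+6+1=49

43, 44, 45, 46, 47, 48, 49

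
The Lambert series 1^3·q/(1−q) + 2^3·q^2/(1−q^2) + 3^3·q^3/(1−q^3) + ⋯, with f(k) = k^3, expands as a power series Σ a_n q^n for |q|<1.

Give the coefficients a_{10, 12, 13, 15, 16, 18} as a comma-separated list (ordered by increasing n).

1134, 2044, 2198, 3528, 4681, 6813

[q^10] f(1)=1,f(2)=8,f(5)=125,f(10)=1000 ⇒ 1134
[q^12] f(12)=1728,f(6)=216,f(4)=64,f(3)=27,f(2)=8,f(1)=1 ⇒ 2044
q^13  k|13↦f(k): 1:1 13:2197  a_13=2198
n=15: 1·15 3·5 5·3 15·1  f→[1+27+125+3375]=3528
n=16: 1·16 2·8 4·4 8·2 16·1  f→[1+8+64+512+4096]=4681
q^18  k|18↦f(k): 18:5832 9:729 6:216 3:27 2:8 1:1  a_18=6813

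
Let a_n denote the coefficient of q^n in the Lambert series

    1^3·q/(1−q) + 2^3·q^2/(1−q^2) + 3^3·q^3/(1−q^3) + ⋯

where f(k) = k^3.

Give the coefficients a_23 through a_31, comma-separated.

12168, 16380, 15751, 19782, 20440, 25112, 24390, 31752, 29792

[q^23] f(23)=12167,f(1)=1 ⇒ 12168
d|24:{1,2,3,4,6,8,12,24}  Σf=1+8+27+64+216+512+1728+13824=16380
n=25: 25·1 5·5 1·25  f→[15625+125+1]=15751
[q^26] f(26)=17576,f(13)=2197,f(2)=8,f(1)=1 ⇒ 19782
d|27:{27,9,3,1}  Σf=19683+729+27+1=20440
n=28: 1·28 2·14 4·7 7·4 14·2 28·1  f→[1+8+64+343+2744+21952]=25112
q^29  k|29↦f(k): 1:1 29:24389  a_29=24390
n=30: 30·1 15·2 10·3 6·5 5·6 3·10 2·15 1·30  f→[27000+3375+1000+216+125+27+8+1]=31752
n=31: 1·31 31·1  f→[1+29791]=29792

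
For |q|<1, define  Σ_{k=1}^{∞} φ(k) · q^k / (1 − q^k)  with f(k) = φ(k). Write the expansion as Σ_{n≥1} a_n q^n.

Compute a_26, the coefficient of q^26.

q^26  k|26↦φ(k): 26:12 13:12 2:1 1:1  a_26=26

a_26 = 26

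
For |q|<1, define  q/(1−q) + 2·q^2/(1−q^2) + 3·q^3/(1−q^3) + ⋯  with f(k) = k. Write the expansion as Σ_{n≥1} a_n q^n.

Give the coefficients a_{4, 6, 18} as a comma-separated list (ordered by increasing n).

q^4  k|4↦f(k): 4:4 2:2 1:1  a_4=7
d|6:{1,2,3,6}  Σf=1+2+3+6=12
n=18: 1·18 2·9 3·6 6·3 9·2 18·1  f→[1+2+3+6+9+18]=39

7, 12, 39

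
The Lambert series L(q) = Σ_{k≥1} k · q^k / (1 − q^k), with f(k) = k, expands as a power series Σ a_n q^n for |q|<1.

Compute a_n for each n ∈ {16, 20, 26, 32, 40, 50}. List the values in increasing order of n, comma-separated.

31, 42, 42, 63, 90, 93

n=16: 16·1 8·2 4·4 2·8 1·16  f→[16+8+4+2+1]=31
[q^20] f(1)=1,f(2)=2,f(4)=4,f(5)=5,f(10)=10,f(20)=20 ⇒ 42
q^26  k|26↦f(k): 26:26 13:13 2:2 1:1  a_26=42
n=32: 32·1 16·2 8·4 4·8 2·16 1·32  f→[32+16+8+4+2+1]=63
[q^40] f(40)=40,f(20)=20,f(10)=10,f(8)=8,f(5)=5,f(4)=4,f(2)=2,f(1)=1 ⇒ 90
d|50:{1,2,5,10,25,50}  Σf=1+2+5+10+25+50=93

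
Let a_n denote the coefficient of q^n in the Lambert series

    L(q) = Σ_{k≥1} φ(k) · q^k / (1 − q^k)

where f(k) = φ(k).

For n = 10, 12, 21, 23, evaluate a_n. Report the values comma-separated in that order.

[q^10] φ(10)=4,φ(5)=4,φ(2)=1,φ(1)=1 ⇒ 10
[q^12] φ(1)=1,φ(2)=1,φ(3)=2,φ(4)=2,φ(6)=2,φ(12)=4 ⇒ 12
q^21  k|21↦φ(k): 21:12 7:6 3:2 1:1  a_21=21
q^23  k|23↦φ(k): 23:22 1:1  a_23=23

10, 12, 21, 23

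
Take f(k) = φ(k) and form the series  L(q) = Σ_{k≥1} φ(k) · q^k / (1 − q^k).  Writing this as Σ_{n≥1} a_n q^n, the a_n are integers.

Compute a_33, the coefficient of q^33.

q^33  k|33↦φ(k): 1:1 3:2 11:10 33:20  a_33=33

a_33 = 33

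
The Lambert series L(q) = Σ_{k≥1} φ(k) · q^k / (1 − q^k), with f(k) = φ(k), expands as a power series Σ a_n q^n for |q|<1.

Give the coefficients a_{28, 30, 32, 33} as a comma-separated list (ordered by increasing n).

n=28: 28·1 14·2 7·4 4·7 2·14 1·28  φ→[12+6+6+2+1+1]=28
q^30  k|30↦φ(k): 1:1 2:1 3:2 5:4 6:2 10:4 15:8 30:8  a_30=30
q^32  k|32↦φ(k): 1:1 2:1 4:2 8:4 16:8 32:16  a_32=32
d|33:{1,3,11,33}  Σφ=1+2+10+20=33

28, 30, 32, 33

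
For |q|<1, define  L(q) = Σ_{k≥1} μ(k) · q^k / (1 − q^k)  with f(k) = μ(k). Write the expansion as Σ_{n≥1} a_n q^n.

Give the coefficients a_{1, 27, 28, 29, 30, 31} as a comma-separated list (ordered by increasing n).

n=1: 1·1  μ→[1]=1
n=27: 27·1 9·3 3·9 1·27  μ→[0+0+(-1)+1]=0
q^28  k|28↦μ(k): 1:1 2:-1 4:0 7:-1 14:1 28:0  a_28=0
[q^29] μ(1)=1,μ(29)=-1 ⇒ 0
d|30:{30,15,10,6,5,3,2,1}  Σμ=(-1)+1+1+1+(-1)+(-1)+(-1)+1=0
q^31  k|31↦μ(k): 31:-1 1:1  a_31=0

1, 0, 0, 0, 0, 0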